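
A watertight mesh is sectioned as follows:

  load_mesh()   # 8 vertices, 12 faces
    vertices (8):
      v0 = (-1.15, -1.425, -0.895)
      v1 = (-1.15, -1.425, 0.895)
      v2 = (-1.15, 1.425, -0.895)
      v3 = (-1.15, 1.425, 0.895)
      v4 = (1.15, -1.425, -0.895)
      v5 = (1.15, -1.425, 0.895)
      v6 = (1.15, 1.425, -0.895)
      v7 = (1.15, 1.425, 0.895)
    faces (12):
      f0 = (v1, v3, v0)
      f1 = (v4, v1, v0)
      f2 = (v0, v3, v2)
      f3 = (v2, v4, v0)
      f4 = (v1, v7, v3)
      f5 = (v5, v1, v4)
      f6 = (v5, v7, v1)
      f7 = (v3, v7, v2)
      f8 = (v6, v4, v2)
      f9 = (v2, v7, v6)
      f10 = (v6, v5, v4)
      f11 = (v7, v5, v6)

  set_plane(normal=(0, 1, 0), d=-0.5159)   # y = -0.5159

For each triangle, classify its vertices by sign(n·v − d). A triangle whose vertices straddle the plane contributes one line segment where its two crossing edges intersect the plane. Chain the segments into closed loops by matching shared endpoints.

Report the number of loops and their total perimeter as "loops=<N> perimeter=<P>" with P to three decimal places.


Straddling triangles (8 of 12):
  (v1,v3,v0) [-+-] → (-1.15, -0.5159, 0.895)–(-1.15, -0.5159, -0.324021)  len=1.2190
  (v0,v3,v2) [-++] → (-1.15, -0.5159, -0.324021)–(-1.15, -0.5159, -0.895)  len=0.5710
  (v2,v4,v0) [+--] → (0.41634, -0.5159, -0.895)–(-1.15, -0.5159, -0.895)  len=1.5663
  (v1,v7,v3) [-++] → (-0.41634, -0.5159, 0.895)–(-1.15, -0.5159, 0.895)  len=0.7337
  (v5,v7,v1) [-+-] → (1.15, -0.5159, 0.895)–(-0.41634, -0.5159, 0.895)  len=1.5663
  (v6,v4,v2) [+-+] → (1.15, -0.5159, -0.895)–(0.41634, -0.5159, -0.895)  len=0.7337
  (v6,v5,v4) [+--] → (1.15, -0.5159, 0.324021)–(1.15, -0.5159, -0.895)  len=1.2190
  (v7,v5,v6) [+-+] → (1.15, -0.5159, 0.895)–(1.15, -0.5159, 0.324021)  len=0.5710

Chained into 1 loop(s):
  loop 1: 8 segments, perimeter = 8.1800
Total perimeter = 8.180

loops=1 perimeter=8.180


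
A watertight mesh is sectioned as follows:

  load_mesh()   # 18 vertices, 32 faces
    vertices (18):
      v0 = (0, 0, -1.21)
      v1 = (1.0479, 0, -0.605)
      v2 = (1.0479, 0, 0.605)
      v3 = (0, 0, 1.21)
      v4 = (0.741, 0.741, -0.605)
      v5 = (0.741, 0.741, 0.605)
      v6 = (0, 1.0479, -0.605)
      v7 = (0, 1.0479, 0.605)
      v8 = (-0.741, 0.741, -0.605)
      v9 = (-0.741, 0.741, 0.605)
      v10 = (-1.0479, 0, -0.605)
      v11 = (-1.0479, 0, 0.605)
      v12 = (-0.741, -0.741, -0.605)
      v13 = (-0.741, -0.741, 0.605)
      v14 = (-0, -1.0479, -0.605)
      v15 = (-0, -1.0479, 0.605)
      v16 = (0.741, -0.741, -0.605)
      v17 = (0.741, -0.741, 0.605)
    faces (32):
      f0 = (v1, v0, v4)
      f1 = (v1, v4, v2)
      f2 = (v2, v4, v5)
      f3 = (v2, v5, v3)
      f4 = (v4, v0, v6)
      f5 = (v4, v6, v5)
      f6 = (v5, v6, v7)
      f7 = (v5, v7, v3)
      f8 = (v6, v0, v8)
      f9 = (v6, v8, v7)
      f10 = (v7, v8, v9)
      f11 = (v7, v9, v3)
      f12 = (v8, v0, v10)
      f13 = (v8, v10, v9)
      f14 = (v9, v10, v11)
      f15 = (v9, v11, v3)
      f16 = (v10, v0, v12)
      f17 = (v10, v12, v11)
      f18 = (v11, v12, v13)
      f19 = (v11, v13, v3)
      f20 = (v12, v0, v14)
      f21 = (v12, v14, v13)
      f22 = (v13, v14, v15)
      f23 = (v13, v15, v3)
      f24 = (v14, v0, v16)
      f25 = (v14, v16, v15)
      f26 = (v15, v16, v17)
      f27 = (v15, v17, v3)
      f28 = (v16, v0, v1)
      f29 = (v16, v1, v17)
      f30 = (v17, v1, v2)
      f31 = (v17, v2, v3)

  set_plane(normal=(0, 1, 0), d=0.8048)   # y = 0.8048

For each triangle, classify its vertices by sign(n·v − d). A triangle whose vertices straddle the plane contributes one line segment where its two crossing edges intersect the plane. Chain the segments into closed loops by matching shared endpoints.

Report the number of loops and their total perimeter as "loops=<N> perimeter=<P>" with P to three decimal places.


loops=1 perimeter=4.834

Straddling triangles (8 of 32):
  (v4,v0,v6) [--+] → (0, 0.8048, -0.745353)–(0.586957, 0.8048, -0.605)  len=0.6035
  (v4,v6,v5) [-+-] → (0.586957, 0.8048, -0.605)–(0.586957, 0.8048, 0.353459)  len=0.9585
  (v5,v6,v7) [-++] → (0.586957, 0.8048, 0.353459)–(0.586957, 0.8048, 0.605)  len=0.2515
  (v5,v7,v3) [-+-] → (0.586957, 0.8048, 0.605)–(0, 0.8048, 0.745353)  len=0.6035
  (v6,v0,v8) [+--] → (0, 0.8048, -0.745353)–(-0.586957, 0.8048, -0.605)  len=0.6035
  (v6,v8,v7) [+-+] → (-0.586957, 0.8048, -0.605)–(-0.586957, 0.8048, -0.353459)  len=0.2515
  (v7,v8,v9) [+--] → (-0.586957, 0.8048, -0.353459)–(-0.586957, 0.8048, 0.605)  len=0.9585
  (v7,v9,v3) [+--] → (-0.586957, 0.8048, 0.605)–(0, 0.8048, 0.745353)  len=0.6035

Chained into 1 loop(s):
  loop 1: 8 segments, perimeter = 4.8340
Total perimeter = 4.834


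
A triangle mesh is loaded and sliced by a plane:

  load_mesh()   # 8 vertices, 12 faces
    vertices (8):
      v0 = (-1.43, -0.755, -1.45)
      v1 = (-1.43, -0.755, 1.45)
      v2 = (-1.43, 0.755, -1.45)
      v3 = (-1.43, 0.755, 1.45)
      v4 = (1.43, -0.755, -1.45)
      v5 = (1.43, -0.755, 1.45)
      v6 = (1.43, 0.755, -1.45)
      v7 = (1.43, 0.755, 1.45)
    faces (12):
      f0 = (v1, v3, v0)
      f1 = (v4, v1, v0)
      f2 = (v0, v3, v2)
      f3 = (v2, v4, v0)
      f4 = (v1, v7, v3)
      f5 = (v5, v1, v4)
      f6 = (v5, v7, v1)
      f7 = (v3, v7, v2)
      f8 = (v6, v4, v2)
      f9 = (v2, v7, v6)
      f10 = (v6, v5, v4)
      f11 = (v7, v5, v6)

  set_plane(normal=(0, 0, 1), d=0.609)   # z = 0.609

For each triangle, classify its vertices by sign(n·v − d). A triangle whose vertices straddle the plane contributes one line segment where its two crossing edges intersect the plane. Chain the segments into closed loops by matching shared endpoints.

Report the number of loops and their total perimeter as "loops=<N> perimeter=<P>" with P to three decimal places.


Straddling triangles (8 of 12):
  (v1,v3,v0) [++-] → (-1.43, 0.3171, 0.609)–(-1.43, -0.755, 0.609)  len=1.0721
  (v4,v1,v0) [-+-] → (-0.6006, -0.755, 0.609)–(-1.43, -0.755, 0.609)  len=0.8294
  (v0,v3,v2) [-+-] → (-1.43, 0.3171, 0.609)–(-1.43, 0.755, 0.609)  len=0.4379
  (v5,v1,v4) [++-] → (-0.6006, -0.755, 0.609)–(1.43, -0.755, 0.609)  len=2.0306
  (v3,v7,v2) [++-] → (0.6006, 0.755, 0.609)–(-1.43, 0.755, 0.609)  len=2.0306
  (v2,v7,v6) [-+-] → (0.6006, 0.755, 0.609)–(1.43, 0.755, 0.609)  len=0.8294
  (v6,v5,v4) [-+-] → (1.43, -0.3171, 0.609)–(1.43, -0.755, 0.609)  len=0.4379
  (v7,v5,v6) [++-] → (1.43, -0.3171, 0.609)–(1.43, 0.755, 0.609)  len=1.0721

Chained into 1 loop(s):
  loop 1: 8 segments, perimeter = 8.7400
Total perimeter = 8.740

loops=1 perimeter=8.740


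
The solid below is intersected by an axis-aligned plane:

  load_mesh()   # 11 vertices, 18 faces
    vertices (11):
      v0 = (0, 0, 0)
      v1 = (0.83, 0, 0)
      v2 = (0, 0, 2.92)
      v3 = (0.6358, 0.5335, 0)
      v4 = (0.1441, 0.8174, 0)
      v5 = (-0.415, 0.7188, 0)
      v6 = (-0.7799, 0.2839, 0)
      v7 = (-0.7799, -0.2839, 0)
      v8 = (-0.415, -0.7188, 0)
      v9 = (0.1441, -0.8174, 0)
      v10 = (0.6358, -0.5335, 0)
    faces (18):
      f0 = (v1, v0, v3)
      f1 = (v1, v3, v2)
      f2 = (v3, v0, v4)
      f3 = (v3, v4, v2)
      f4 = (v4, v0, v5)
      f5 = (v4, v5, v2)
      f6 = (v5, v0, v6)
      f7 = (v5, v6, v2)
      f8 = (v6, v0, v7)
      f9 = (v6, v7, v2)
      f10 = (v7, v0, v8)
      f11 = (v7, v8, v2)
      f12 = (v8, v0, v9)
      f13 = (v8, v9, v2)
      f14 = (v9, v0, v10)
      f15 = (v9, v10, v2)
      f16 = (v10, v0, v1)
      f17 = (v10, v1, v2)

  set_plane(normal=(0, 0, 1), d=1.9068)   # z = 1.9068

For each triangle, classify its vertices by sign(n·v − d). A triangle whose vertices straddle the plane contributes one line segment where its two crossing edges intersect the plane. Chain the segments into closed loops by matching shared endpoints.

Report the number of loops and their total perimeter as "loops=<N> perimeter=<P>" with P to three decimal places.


loops=1 perimeter=1.773

Straddling triangles (9 of 18):
  (v1,v3,v2) [--+] → (0.220614, 0.185117, 1.9068)–(0.287999, 0, 1.9068)  len=0.1970
  (v3,v4,v2) [--+] → (0.0500007, 0.283627, 1.9068)–(0.220614, 0.185117, 1.9068)  len=0.1970
  (v4,v5,v2) [--+] → (-0.143999, 0.249414, 1.9068)–(0.0500007, 0.283627, 1.9068)  len=0.1970
  (v5,v6,v2) [--+] → (-0.270615, 0.0985094, 1.9068)–(-0.143999, 0.249414, 1.9068)  len=0.1970
  (v6,v7,v2) [--+] → (-0.270615, -0.0985094, 1.9068)–(-0.270615, 0.0985094, 1.9068)  len=0.1970
  (v7,v8,v2) [--+] → (-0.143999, -0.249414, 1.9068)–(-0.270615, -0.0985094, 1.9068)  len=0.1970
  (v8,v9,v2) [--+] → (0.0500007, -0.283627, 1.9068)–(-0.143999, -0.249414, 1.9068)  len=0.1970
  (v9,v10,v2) [--+] → (0.220614, -0.185117, 1.9068)–(0.0500007, -0.283627, 1.9068)  len=0.1970
  (v10,v1,v2) [--+] → (0.287999, 0, 1.9068)–(0.220614, -0.185117, 1.9068)  len=0.1970

Chained into 1 loop(s):
  loop 1: 9 segments, perimeter = 1.7730
Total perimeter = 1.773


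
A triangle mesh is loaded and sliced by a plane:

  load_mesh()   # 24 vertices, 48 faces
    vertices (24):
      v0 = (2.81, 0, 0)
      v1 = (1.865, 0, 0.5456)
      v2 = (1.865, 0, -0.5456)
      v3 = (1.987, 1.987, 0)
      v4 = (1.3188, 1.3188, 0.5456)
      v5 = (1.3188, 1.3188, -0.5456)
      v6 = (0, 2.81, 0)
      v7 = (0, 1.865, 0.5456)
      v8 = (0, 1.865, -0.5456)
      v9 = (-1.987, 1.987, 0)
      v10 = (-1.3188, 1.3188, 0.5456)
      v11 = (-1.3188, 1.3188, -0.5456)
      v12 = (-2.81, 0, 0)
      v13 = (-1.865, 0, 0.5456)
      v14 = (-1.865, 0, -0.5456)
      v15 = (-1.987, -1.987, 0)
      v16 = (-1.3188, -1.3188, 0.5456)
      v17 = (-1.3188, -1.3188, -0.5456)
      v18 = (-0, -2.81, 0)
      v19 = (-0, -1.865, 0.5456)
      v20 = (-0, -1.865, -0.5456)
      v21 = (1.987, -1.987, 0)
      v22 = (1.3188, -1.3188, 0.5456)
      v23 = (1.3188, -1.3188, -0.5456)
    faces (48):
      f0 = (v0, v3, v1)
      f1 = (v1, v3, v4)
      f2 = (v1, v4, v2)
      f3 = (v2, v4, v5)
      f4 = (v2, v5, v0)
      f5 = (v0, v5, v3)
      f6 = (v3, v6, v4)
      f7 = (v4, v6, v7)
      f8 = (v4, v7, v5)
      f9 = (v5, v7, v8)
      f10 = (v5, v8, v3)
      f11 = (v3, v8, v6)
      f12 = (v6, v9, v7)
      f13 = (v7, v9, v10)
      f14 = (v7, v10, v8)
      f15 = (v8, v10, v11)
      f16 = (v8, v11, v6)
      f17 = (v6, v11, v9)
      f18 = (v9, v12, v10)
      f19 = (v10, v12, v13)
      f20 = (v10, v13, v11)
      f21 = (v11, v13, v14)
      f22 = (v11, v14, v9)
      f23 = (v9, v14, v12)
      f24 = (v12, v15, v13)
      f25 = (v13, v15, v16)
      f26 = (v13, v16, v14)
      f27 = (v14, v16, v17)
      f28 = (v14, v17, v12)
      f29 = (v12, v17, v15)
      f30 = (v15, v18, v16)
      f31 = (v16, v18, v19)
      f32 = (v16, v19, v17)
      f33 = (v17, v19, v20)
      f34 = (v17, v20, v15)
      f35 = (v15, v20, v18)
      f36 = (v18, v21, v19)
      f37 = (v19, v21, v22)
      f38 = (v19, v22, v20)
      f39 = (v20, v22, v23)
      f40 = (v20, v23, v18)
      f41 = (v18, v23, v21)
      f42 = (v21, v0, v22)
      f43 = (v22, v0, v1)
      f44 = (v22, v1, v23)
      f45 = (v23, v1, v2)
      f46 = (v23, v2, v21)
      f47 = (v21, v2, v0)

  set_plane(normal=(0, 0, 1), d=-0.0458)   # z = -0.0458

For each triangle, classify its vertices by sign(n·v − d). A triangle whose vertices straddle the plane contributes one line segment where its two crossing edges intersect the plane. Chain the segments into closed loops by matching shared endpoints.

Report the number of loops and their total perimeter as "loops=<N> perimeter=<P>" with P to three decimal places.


Straddling triangles (32 of 48):
  (v1,v4,v2) [++-] → (1.61483, 0.604047, -0.0458)–(1.865, 0, -0.0458)  len=0.6538
  (v2,v4,v5) [-+-] → (1.61483, 0.604047, -0.0458)–(1.3188, 1.3188, -0.0458)  len=0.7736
  (v2,v5,v0) [--+] → (2.68482, 0.110706, -0.0458)–(2.73067, 0, -0.0458)  len=0.1198
  (v0,v5,v3) [+-+] → (2.68482, 0.110706, -0.0458)–(1.93091, 1.93091, -0.0458)  len=1.9702
  (v4,v7,v5) [++-] → (0.714753, 1.56897, -0.0458)–(1.3188, 1.3188, -0.0458)  len=0.6538
  (v5,v7,v8) [-+-] → (0.714753, 1.56897, -0.0458)–(0, 1.865, -0.0458)  len=0.7736
  (v5,v8,v3) [--+] → (1.8202, 1.97676, -0.0458)–(1.93091, 1.93091, -0.0458)  len=0.1198
  (v3,v8,v6) [+-+] → (1.8202, 1.97676, -0.0458)–(0, 2.73067, -0.0458)  len=1.9702
  (v7,v10,v8) [++-] → (-0.604047, 1.61483, -0.0458)–(0, 1.865, -0.0458)  len=0.6538
  (v8,v10,v11) [-+-] → (-0.604047, 1.61483, -0.0458)–(-1.3188, 1.3188, -0.0458)  len=0.7736
  (v8,v11,v6) [--+] → (-0.110706, 2.68482, -0.0458)–(0, 2.73067, -0.0458)  len=0.1198
  (v6,v11,v9) [+-+] → (-0.110706, 2.68482, -0.0458)–(-1.93091, 1.93091, -0.0458)  len=1.9702
  (v10,v13,v11) [++-] → (-1.56897, 0.714753, -0.0458)–(-1.3188, 1.3188, -0.0458)  len=0.6538
  (v11,v13,v14) [-+-] → (-1.56897, 0.714753, -0.0458)–(-1.865, 0, -0.0458)  len=0.7736
  (v11,v14,v9) [--+] → (-1.97676, 1.8202, -0.0458)–(-1.93091, 1.93091, -0.0458)  len=0.1198
  (v9,v14,v12) [+-+] → (-1.97676, 1.8202, -0.0458)–(-2.73067, 0, -0.0458)  len=1.9702
  (v13,v16,v14) [++-] → (-1.61483, -0.604047, -0.0458)–(-1.865, 0, -0.0458)  len=0.6538
  (v14,v16,v17) [-+-] → (-1.61483, -0.604047, -0.0458)–(-1.3188, -1.3188, -0.0458)  len=0.7736
  (v14,v17,v12) [--+] → (-2.68482, -0.110706, -0.0458)–(-2.73067, 0, -0.0458)  len=0.1198
  (v12,v17,v15) [+-+] → (-2.68482, -0.110706, -0.0458)–(-1.93091, -1.93091, -0.0458)  len=1.9702
  (v16,v19,v17) [++-] → (-0.714753, -1.56897, -0.0458)–(-1.3188, -1.3188, -0.0458)  len=0.6538
  (v17,v19,v20) [-+-] → (-0.714753, -1.56897, -0.0458)–(0, -1.865, -0.0458)  len=0.7736
  (v17,v20,v15) [--+] → (-1.8202, -1.97676, -0.0458)–(-1.93091, -1.93091, -0.0458)  len=0.1198
  (v15,v20,v18) [+-+] → (-1.8202, -1.97676, -0.0458)–(0, -2.73067, -0.0458)  len=1.9702
  (v19,v22,v20) [++-] → (0.604047, -1.61483, -0.0458)–(0, -1.865, -0.0458)  len=0.6538
  (v20,v22,v23) [-+-] → (0.604047, -1.61483, -0.0458)–(1.3188, -1.3188, -0.0458)  len=0.7736
  (v20,v23,v18) [--+] → (0.110706, -2.68482, -0.0458)–(0, -2.73067, -0.0458)  len=0.1198
  (v18,v23,v21) [+-+] → (0.110706, -2.68482, -0.0458)–(1.93091, -1.93091, -0.0458)  len=1.9702
  (v22,v1,v23) [++-] → (1.56897, -0.714753, -0.0458)–(1.3188, -1.3188, -0.0458)  len=0.6538
  (v23,v1,v2) [-+-] → (1.56897, -0.714753, -0.0458)–(1.865, 0, -0.0458)  len=0.7736
  (v23,v2,v21) [--+] → (1.97676, -1.8202, -0.0458)–(1.93091, -1.93091, -0.0458)  len=0.1198
  (v21,v2,v0) [+-+] → (1.97676, -1.8202, -0.0458)–(2.73067, 0, -0.0458)  len=1.9702

Chained into 2 loop(s):
  loop 1: 16 segments, perimeter = 11.4195
  loop 2: 16 segments, perimeter = 16.7199
Total perimeter = 28.139

loops=2 perimeter=28.139


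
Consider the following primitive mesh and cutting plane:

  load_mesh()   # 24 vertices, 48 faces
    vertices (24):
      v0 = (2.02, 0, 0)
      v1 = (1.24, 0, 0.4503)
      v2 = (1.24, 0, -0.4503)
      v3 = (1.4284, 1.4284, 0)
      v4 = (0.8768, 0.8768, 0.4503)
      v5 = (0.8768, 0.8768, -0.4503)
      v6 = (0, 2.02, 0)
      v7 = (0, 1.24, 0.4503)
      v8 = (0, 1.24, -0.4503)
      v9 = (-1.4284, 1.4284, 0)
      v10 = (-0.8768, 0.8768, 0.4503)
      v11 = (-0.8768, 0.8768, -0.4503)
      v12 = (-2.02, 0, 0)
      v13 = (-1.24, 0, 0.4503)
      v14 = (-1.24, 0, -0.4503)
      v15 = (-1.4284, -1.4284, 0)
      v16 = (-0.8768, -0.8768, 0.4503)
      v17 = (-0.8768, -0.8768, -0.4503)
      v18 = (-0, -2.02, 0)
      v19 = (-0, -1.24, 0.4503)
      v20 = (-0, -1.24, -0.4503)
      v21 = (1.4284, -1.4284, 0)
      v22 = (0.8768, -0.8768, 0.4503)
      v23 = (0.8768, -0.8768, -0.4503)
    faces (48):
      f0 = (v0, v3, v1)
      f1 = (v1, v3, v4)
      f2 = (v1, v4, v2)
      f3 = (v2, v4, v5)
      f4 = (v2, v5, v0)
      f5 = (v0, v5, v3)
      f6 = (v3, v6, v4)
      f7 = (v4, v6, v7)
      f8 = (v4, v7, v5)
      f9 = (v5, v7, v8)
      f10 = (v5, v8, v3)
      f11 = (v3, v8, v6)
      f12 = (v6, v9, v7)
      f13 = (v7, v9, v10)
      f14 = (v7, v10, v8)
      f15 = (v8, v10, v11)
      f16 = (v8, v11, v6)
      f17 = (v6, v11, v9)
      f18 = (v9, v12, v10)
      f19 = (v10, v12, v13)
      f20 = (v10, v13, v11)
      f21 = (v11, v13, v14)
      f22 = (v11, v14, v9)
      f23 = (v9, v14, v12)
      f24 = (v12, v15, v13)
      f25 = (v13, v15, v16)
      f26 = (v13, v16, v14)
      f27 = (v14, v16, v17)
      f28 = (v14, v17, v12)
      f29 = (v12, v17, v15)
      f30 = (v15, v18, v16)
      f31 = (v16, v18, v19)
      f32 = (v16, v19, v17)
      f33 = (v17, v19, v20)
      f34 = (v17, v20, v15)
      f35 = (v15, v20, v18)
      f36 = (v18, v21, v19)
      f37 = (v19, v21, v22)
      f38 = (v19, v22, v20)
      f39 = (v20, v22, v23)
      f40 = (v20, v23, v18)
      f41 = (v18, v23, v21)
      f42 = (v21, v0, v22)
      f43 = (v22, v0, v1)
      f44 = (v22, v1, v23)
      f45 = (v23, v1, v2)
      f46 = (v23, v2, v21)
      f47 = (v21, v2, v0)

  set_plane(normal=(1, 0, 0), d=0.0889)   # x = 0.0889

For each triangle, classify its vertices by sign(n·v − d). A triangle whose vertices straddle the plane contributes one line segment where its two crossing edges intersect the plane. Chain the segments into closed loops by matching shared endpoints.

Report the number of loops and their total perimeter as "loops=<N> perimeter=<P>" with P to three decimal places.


Straddling triangles (12 of 48):
  (v3,v6,v4) [+-+] → (0.0889, 1.98318, 0)–(0.0889, 1.90409, 0.0456566)  len=0.0913
  (v4,v6,v7) [+--] → (0.0889, 1.90409, 0.0456566)–(0.0889, 1.20317, 0.4503)  len=0.8093
  (v4,v7,v5) [+-+] → (0.0889, 1.20317, 0.4503)–(0.0889, 1.20317, 0.358987)  len=0.0913
  (v5,v7,v8) [+--] → (0.0889, 1.20317, 0.358987)–(0.0889, 1.20317, -0.4503)  len=0.8093
  (v5,v8,v3) [+-+] → (0.0889, 1.20317, -0.4503)–(0.0889, 1.25173, -0.422274)  len=0.0561
  (v3,v8,v6) [+--] → (0.0889, 1.25173, -0.422274)–(0.0889, 1.98318, 0)  len=0.8446
  (v18,v21,v19) [-+-] → (0.0889, -1.98318, 0)–(0.0889, -1.25173, 0.422274)  len=0.8446
  (v19,v21,v22) [-++] → (0.0889, -1.25173, 0.422274)–(0.0889, -1.20317, 0.4503)  len=0.0561
  (v19,v22,v20) [-+-] → (0.0889, -1.20317, 0.4503)–(0.0889, -1.20317, -0.358987)  len=0.8093
  (v20,v22,v23) [-++] → (0.0889, -1.20317, -0.358987)–(0.0889, -1.20317, -0.4503)  len=0.0913
  (v20,v23,v18) [-+-] → (0.0889, -1.20317, -0.4503)–(0.0889, -1.90409, -0.0456566)  len=0.8093
  (v18,v23,v21) [-++] → (0.0889, -1.90409, -0.0456566)–(0.0889, -1.98318, 0)  len=0.0913

Chained into 2 loop(s):
  loop 1: 6 segments, perimeter = 2.7019
  loop 2: 6 segments, perimeter = 2.7019
Total perimeter = 5.404

loops=2 perimeter=5.404


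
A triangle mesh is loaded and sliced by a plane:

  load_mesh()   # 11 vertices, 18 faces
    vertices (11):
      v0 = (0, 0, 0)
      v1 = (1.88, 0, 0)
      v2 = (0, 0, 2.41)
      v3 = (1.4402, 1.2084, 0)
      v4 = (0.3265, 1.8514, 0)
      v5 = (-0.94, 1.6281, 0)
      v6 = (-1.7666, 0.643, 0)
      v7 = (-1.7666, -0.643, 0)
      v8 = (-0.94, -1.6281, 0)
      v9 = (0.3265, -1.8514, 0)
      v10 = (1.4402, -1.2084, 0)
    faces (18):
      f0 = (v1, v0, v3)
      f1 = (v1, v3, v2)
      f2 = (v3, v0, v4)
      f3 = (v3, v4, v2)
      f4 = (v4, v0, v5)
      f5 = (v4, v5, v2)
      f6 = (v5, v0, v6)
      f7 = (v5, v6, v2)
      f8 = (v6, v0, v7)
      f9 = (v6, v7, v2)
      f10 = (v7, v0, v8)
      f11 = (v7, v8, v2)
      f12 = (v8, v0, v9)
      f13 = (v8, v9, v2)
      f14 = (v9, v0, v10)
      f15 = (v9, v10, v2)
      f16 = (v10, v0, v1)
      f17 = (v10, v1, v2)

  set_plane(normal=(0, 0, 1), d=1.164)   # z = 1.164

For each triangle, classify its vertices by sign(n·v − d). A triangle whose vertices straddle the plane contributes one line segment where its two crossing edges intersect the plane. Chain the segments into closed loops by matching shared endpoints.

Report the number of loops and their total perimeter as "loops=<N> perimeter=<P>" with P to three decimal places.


loops=1 perimeter=5.984

Straddling triangles (9 of 18):
  (v1,v3,v2) [--+] → (0.744601, 0.624758, 1.164)–(0.971983, 0, 1.164)  len=0.6648
  (v3,v4,v2) [--+] → (0.168805, 0.957197, 1.164)–(0.744601, 0.624758, 1.164)  len=0.6649
  (v4,v5,v2) [--+] → (-0.485992, 0.841748, 1.164)–(0.168805, 0.957197, 1.164)  len=0.6649
  (v5,v6,v2) [--+] → (-0.913354, 0.332439, 1.164)–(-0.485992, 0.841748, 1.164)  len=0.6649
  (v6,v7,v2) [--+] → (-0.913354, -0.332439, 1.164)–(-0.913354, 0.332439, 1.164)  len=0.6649
  (v7,v8,v2) [--+] → (-0.485992, -0.841748, 1.164)–(-0.913354, -0.332439, 1.164)  len=0.6649
  (v8,v9,v2) [--+] → (0.168805, -0.957197, 1.164)–(-0.485992, -0.841748, 1.164)  len=0.6649
  (v9,v10,v2) [--+] → (0.744601, -0.624758, 1.164)–(0.168805, -0.957197, 1.164)  len=0.6649
  (v10,v1,v2) [--+] → (0.971983, 0, 1.164)–(0.744601, -0.624758, 1.164)  len=0.6648

Chained into 1 loop(s):
  loop 1: 9 segments, perimeter = 5.9838
Total perimeter = 5.984


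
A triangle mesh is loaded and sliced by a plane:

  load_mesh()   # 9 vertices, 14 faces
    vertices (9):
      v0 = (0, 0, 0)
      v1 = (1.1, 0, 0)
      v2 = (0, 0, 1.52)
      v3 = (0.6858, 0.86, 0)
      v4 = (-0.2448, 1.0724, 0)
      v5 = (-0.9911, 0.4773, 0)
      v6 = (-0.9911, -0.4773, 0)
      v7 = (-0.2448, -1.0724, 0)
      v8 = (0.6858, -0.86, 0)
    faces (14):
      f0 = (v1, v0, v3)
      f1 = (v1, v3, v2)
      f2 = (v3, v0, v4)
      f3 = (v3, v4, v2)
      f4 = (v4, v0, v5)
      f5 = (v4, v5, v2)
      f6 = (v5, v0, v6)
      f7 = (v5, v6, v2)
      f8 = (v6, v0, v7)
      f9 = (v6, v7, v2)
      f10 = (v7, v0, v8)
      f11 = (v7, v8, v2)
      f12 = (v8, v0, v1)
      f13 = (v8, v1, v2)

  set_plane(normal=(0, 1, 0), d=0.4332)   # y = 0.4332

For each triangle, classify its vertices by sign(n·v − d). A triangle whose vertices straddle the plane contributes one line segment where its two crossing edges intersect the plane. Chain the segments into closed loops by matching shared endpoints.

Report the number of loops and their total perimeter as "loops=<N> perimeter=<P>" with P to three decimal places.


loops=1 perimeter=4.559

Straddling triangles (8 of 14):
  (v1,v0,v3) [--+] → (0.345452, 0.4332, 0)–(0.891359, 0.4332, 0)  len=0.5459
  (v1,v3,v2) [-+-] → (0.891359, 0.4332, 0)–(0.345452, 0.4332, 0.754344)  len=0.9312
  (v3,v0,v4) [+-+] → (0.345452, 0.4332, 0)–(-0.0988879, 0.4332, 0)  len=0.4443
  (v3,v4,v2) [++-] → (-0.0988879, 0.4332, 0.90599)–(0.345452, 0.4332, 0.754344)  len=0.4695
  (v4,v0,v5) [+-+] → (-0.0988879, 0.4332, 0)–(-0.899528, 0.4332, 0)  len=0.8006
  (v4,v5,v2) [++-] → (-0.899528, 0.4332, 0.14044)–(-0.0988879, 0.4332, 0.90599)  len=1.1077
  (v5,v0,v6) [+--] → (-0.899528, 0.4332, 0)–(-0.9911, 0.4332, 0)  len=0.0916
  (v5,v6,v2) [+--] → (-0.9911, 0.4332, 0)–(-0.899528, 0.4332, 0.14044)  len=0.1677

Chained into 1 loop(s):
  loop 1: 8 segments, perimeter = 4.5585
Total perimeter = 4.559


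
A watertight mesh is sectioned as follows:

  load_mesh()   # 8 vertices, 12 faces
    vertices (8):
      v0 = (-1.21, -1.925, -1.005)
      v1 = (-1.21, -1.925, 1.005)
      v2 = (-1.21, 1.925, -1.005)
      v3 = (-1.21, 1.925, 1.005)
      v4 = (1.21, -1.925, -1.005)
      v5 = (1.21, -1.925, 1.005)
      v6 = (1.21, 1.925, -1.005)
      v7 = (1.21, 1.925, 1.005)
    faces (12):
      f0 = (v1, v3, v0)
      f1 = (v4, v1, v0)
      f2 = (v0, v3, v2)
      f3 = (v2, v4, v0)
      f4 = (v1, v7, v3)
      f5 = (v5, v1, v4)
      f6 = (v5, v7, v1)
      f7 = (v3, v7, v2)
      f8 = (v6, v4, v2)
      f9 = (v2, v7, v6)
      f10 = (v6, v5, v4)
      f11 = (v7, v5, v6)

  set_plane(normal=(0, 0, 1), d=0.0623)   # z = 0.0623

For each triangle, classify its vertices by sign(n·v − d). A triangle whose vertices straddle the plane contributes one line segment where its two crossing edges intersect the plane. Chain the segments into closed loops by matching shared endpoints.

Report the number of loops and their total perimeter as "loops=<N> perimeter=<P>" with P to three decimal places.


loops=1 perimeter=12.540

Straddling triangles (8 of 12):
  (v1,v3,v0) [++-] → (-1.21, 0.119331, 0.0623)–(-1.21, -1.925, 0.0623)  len=2.0443
  (v4,v1,v0) [-+-] → (-0.075008, -1.925, 0.0623)–(-1.21, -1.925, 0.0623)  len=1.1350
  (v0,v3,v2) [-+-] → (-1.21, 0.119331, 0.0623)–(-1.21, 1.925, 0.0623)  len=1.8057
  (v5,v1,v4) [++-] → (-0.075008, -1.925, 0.0623)–(1.21, -1.925, 0.0623)  len=1.2850
  (v3,v7,v2) [++-] → (0.075008, 1.925, 0.0623)–(-1.21, 1.925, 0.0623)  len=1.2850
  (v2,v7,v6) [-+-] → (0.075008, 1.925, 0.0623)–(1.21, 1.925, 0.0623)  len=1.1350
  (v6,v5,v4) [-+-] → (1.21, -0.119331, 0.0623)–(1.21, -1.925, 0.0623)  len=1.8057
  (v7,v5,v6) [++-] → (1.21, -0.119331, 0.0623)–(1.21, 1.925, 0.0623)  len=2.0443

Chained into 1 loop(s):
  loop 1: 8 segments, perimeter = 12.5400
Total perimeter = 12.540


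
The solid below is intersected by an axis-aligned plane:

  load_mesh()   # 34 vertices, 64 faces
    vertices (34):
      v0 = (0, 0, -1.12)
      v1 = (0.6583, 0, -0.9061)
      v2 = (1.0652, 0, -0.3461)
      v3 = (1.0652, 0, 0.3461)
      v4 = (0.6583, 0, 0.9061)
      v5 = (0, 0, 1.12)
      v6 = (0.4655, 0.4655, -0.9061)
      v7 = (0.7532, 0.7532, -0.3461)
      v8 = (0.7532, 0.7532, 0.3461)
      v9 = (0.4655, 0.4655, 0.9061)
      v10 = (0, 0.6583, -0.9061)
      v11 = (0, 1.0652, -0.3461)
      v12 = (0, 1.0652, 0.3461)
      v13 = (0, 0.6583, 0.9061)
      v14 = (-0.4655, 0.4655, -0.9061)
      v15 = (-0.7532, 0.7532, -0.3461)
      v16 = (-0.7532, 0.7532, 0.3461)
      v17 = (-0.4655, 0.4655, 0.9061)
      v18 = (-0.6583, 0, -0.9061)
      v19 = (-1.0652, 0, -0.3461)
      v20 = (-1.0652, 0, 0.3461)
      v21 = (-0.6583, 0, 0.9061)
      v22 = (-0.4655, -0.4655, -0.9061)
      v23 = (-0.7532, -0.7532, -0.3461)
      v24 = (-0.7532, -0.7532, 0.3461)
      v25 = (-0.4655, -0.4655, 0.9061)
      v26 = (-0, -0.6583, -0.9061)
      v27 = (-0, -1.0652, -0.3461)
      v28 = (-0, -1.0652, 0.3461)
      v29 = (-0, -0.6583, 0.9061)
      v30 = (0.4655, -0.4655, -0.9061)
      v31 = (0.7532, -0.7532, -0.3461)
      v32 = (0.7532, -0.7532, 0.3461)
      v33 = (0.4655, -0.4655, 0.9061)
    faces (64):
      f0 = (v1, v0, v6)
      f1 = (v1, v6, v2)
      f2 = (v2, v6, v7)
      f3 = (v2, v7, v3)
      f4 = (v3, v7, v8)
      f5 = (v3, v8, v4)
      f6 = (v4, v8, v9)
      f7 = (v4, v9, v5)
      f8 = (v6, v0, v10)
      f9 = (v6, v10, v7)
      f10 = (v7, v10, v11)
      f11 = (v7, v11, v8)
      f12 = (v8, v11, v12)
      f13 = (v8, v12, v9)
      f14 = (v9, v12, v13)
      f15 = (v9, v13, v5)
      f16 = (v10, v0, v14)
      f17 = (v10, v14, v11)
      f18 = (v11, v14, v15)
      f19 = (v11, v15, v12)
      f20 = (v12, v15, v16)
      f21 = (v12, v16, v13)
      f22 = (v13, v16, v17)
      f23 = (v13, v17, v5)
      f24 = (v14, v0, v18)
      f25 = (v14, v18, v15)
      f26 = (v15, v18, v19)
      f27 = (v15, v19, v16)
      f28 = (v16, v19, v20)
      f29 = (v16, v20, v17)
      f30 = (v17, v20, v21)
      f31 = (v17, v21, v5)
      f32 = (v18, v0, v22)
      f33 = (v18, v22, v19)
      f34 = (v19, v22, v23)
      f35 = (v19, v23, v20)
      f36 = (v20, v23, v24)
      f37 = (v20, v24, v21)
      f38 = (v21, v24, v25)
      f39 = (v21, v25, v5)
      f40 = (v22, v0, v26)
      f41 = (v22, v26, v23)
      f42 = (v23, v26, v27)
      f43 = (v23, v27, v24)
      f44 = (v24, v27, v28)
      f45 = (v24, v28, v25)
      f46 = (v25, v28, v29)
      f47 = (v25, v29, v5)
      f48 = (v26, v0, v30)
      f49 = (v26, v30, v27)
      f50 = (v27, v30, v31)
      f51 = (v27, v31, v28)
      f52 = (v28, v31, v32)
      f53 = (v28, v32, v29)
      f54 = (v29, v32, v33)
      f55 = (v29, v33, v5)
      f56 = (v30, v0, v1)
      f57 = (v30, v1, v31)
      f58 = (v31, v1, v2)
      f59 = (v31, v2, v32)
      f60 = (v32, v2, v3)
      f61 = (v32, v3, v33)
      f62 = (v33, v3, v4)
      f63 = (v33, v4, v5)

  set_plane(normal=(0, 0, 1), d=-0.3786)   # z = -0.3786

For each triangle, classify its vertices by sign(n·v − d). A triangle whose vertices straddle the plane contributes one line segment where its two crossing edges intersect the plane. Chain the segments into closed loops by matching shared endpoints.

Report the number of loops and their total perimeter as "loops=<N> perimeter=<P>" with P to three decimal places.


Straddling triangles (16 of 64):
  (v1,v6,v2) [--+] → (1.0304, 0.0270156, -0.3786)–(1.04159, 0, -0.3786)  len=0.0292
  (v2,v6,v7) [+-+] → (1.0304, 0.0270156, -0.3786)–(0.736503, 0.736503, -0.3786)  len=0.7679
  (v6,v10,v7) [--+] → (0.709488, 0.747692, -0.3786)–(0.736503, 0.736503, -0.3786)  len=0.0292
  (v7,v10,v11) [+-+] → (0.709488, 0.747692, -0.3786)–(0, 1.04159, -0.3786)  len=0.7679
  (v10,v14,v11) [--+] → (-0.0270156, 1.0304, -0.3786)–(0, 1.04159, -0.3786)  len=0.0292
  (v11,v14,v15) [+-+] → (-0.0270156, 1.0304, -0.3786)–(-0.736503, 0.736503, -0.3786)  len=0.7679
  (v14,v18,v15) [--+] → (-0.747692, 0.709488, -0.3786)–(-0.736503, 0.736503, -0.3786)  len=0.0292
  (v15,v18,v19) [+-+] → (-0.747692, 0.709488, -0.3786)–(-1.04159, 0, -0.3786)  len=0.7679
  (v18,v22,v19) [--+] → (-1.0304, -0.0270156, -0.3786)–(-1.04159, 0, -0.3786)  len=0.0292
  (v19,v22,v23) [+-+] → (-1.0304, -0.0270156, -0.3786)–(-0.736503, -0.736503, -0.3786)  len=0.7679
  (v22,v26,v23) [--+] → (-0.709488, -0.747692, -0.3786)–(-0.736503, -0.736503, -0.3786)  len=0.0292
  (v23,v26,v27) [+-+] → (-0.709488, -0.747692, -0.3786)–(0, -1.04159, -0.3786)  len=0.7679
  (v26,v30,v27) [--+] → (0.0270156, -1.0304, -0.3786)–(0, -1.04159, -0.3786)  len=0.0292
  (v27,v30,v31) [+-+] → (0.0270156, -1.0304, -0.3786)–(0.736503, -0.736503, -0.3786)  len=0.7679
  (v30,v1,v31) [--+] → (0.747692, -0.709488, -0.3786)–(0.736503, -0.736503, -0.3786)  len=0.0292
  (v31,v1,v2) [+-+] → (0.747692, -0.709488, -0.3786)–(1.04159, 0, -0.3786)  len=0.7679

Chained into 1 loop(s):
  loop 1: 16 segments, perimeter = 6.3775
Total perimeter = 6.378

loops=1 perimeter=6.378


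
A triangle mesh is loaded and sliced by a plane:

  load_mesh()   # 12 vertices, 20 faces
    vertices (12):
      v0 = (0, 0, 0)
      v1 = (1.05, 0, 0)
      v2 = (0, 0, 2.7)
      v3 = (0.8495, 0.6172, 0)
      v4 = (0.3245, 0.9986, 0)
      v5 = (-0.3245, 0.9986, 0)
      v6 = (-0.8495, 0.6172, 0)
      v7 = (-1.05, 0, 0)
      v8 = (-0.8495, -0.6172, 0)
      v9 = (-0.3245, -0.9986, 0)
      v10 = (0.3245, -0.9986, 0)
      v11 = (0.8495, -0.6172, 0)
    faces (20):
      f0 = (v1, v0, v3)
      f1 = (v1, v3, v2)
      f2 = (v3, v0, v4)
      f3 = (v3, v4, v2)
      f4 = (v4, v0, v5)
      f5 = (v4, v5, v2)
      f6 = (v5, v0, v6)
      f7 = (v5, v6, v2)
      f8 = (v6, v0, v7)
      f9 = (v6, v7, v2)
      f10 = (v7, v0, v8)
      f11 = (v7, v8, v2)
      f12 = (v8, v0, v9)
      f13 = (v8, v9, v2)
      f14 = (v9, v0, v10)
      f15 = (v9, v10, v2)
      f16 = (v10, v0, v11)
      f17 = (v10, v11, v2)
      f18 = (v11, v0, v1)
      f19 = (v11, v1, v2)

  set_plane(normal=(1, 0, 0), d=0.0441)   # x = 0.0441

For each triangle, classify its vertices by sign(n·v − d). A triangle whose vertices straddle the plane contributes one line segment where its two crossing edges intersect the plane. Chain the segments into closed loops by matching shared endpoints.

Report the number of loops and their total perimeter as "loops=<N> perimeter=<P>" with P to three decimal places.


loops=1 perimeter=7.554

Straddling triangles (12 of 20):
  (v1,v0,v3) [+-+] → (0.0441, 0, 0)–(0.0441, 0.0320406, 0)  len=0.0320
  (v1,v3,v2) [++-] → (0.0441, 0.0320406, 2.55984)–(0.0441, 0, 2.5866)  len=0.0417
  (v3,v0,v4) [+-+] → (0.0441, 0.0320406, 0)–(0.0441, 0.135711, 0)  len=0.1037
  (v3,v4,v2) [++-] → (0.0441, 0.135711, 2.33307)–(0.0441, 0.0320406, 2.55984)  len=0.2493
  (v4,v0,v5) [+--] → (0.0441, 0.135711, 0)–(0.0441, 0.9986, 0)  len=0.8629
  (v4,v5,v2) [+--] → (0.0441, 0.9986, 0)–(0.0441, 0.135711, 2.33307)  len=2.4875
  (v9,v0,v10) [--+] → (0.0441, -0.135711, 0)–(0.0441, -0.9986, 0)  len=0.8629
  (v9,v10,v2) [-+-] → (0.0441, -0.9986, 0)–(0.0441, -0.135711, 2.33307)  len=2.4875
  (v10,v0,v11) [+-+] → (0.0441, -0.135711, 0)–(0.0441, -0.0320406, 0)  len=0.1037
  (v10,v11,v2) [++-] → (0.0441, -0.0320406, 2.55984)–(0.0441, -0.135711, 2.33307)  len=0.2493
  (v11,v0,v1) [+-+] → (0.0441, -0.0320406, 0)–(0.0441, 0, 0)  len=0.0320
  (v11,v1,v2) [++-] → (0.0441, 0, 2.5866)–(0.0441, -0.0320406, 2.55984)  len=0.0417

Chained into 1 loop(s):
  loop 1: 12 segments, perimeter = 7.5544
Total perimeter = 7.554


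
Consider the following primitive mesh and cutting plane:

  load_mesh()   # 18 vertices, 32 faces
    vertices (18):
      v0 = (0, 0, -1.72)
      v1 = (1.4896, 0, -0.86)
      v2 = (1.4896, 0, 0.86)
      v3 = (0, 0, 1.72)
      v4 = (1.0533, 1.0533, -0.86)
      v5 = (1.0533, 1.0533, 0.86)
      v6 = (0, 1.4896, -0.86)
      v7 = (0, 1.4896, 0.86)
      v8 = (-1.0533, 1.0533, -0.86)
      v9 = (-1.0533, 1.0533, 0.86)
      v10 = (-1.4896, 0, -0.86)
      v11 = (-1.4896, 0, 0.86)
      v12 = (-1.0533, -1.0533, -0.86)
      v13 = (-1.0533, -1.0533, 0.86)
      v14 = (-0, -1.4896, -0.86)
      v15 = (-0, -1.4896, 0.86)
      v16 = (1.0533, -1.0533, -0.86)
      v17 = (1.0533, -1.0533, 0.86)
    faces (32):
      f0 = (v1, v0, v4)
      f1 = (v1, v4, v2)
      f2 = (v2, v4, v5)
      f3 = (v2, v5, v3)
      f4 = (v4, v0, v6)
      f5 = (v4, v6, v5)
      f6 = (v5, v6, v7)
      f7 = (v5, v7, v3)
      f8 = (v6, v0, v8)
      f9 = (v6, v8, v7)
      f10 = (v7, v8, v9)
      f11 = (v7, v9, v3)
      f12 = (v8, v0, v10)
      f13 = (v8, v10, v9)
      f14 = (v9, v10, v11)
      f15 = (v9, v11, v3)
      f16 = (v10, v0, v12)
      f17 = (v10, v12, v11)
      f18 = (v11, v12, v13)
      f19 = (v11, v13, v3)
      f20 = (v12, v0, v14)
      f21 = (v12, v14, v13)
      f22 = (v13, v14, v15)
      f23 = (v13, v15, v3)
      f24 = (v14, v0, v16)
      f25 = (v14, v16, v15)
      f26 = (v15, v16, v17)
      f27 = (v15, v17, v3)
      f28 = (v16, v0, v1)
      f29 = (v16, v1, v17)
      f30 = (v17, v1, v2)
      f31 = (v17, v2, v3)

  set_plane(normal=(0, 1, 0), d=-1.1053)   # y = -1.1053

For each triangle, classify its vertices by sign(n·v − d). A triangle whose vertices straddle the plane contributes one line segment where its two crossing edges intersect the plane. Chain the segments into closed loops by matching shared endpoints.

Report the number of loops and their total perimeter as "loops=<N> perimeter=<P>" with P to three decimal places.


loops=1 perimeter=7.256

Straddling triangles (8 of 32):
  (v12,v0,v14) [++-] → (0, -1.1053, -1.08187)–(-0.927763, -1.1053, -0.86)  len=0.9539
  (v12,v14,v13) [+-+] → (-0.927763, -1.1053, -0.86)–(-0.927763, -1.1053, 0.655003)  len=1.5150
  (v13,v14,v15) [+--] → (-0.927763, -1.1053, 0.655003)–(-0.927763, -1.1053, 0.86)  len=0.2050
  (v13,v15,v3) [+-+] → (-0.927763, -1.1053, 0.86)–(0, -1.1053, 1.08187)  len=0.9539
  (v14,v0,v16) [-++] → (0, -1.1053, -1.08187)–(0.927763, -1.1053, -0.86)  len=0.9539
  (v14,v16,v15) [-+-] → (0.927763, -1.1053, -0.86)–(0.927763, -1.1053, -0.655003)  len=0.2050
  (v15,v16,v17) [-++] → (0.927763, -1.1053, -0.655003)–(0.927763, -1.1053, 0.86)  len=1.5150
  (v15,v17,v3) [-++] → (0.927763, -1.1053, 0.86)–(0, -1.1053, 1.08187)  len=0.9539

Chained into 1 loop(s):
  loop 1: 8 segments, perimeter = 7.2557
Total perimeter = 7.256


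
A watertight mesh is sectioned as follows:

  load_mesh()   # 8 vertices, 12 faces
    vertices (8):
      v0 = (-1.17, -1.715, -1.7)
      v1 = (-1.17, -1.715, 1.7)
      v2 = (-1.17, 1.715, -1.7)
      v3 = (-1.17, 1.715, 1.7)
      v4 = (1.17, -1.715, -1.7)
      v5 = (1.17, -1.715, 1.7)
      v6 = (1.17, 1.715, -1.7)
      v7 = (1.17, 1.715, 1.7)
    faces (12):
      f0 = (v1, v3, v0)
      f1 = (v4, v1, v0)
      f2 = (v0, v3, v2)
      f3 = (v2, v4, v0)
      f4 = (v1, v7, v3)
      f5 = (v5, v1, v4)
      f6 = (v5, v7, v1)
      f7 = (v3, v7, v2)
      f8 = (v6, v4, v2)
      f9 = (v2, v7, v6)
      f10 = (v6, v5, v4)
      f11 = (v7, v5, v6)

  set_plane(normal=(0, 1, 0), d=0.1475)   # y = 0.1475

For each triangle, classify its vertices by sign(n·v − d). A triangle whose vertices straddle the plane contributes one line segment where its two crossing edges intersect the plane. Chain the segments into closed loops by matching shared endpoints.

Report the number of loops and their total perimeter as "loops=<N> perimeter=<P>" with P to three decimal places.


Straddling triangles (8 of 12):
  (v1,v3,v0) [-+-] → (-1.17, 0.1475, 1.7)–(-1.17, 0.1475, 0.14621)  len=1.5538
  (v0,v3,v2) [-++] → (-1.17, 0.1475, 0.14621)–(-1.17, 0.1475, -1.7)  len=1.8462
  (v2,v4,v0) [+--] → (-0.100627, 0.1475, -1.7)–(-1.17, 0.1475, -1.7)  len=1.0694
  (v1,v7,v3) [-++] → (0.100627, 0.1475, 1.7)–(-1.17, 0.1475, 1.7)  len=1.2706
  (v5,v7,v1) [-+-] → (1.17, 0.1475, 1.7)–(0.100627, 0.1475, 1.7)  len=1.0694
  (v6,v4,v2) [+-+] → (1.17, 0.1475, -1.7)–(-0.100627, 0.1475, -1.7)  len=1.2706
  (v6,v5,v4) [+--] → (1.17, 0.1475, -0.14621)–(1.17, 0.1475, -1.7)  len=1.5538
  (v7,v5,v6) [+-+] → (1.17, 0.1475, 1.7)–(1.17, 0.1475, -0.14621)  len=1.8462

Chained into 1 loop(s):
  loop 1: 8 segments, perimeter = 11.4800
Total perimeter = 11.480

loops=1 perimeter=11.480


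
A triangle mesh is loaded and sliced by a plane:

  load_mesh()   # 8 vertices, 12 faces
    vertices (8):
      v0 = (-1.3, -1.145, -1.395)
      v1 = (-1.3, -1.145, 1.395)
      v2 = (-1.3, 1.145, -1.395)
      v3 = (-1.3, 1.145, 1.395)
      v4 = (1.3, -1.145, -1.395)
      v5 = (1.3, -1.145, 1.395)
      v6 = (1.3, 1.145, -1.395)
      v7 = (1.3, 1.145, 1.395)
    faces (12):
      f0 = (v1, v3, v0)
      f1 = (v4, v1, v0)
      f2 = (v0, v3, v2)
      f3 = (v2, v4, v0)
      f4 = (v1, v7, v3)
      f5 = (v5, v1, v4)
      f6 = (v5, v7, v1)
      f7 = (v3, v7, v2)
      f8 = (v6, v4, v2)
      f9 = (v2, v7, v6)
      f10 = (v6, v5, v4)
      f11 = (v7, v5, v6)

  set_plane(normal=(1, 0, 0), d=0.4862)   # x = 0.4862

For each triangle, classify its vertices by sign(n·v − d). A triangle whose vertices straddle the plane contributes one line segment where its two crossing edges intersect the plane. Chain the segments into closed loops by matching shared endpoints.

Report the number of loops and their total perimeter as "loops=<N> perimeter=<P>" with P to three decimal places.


Straddling triangles (8 of 12):
  (v4,v1,v0) [+--] → (0.4862, -1.145, -0.52173)–(0.4862, -1.145, -1.395)  len=0.8733
  (v2,v4,v0) [-+-] → (0.4862, -0.42823, -1.395)–(0.4862, -1.145, -1.395)  len=0.7168
  (v1,v7,v3) [-+-] → (0.4862, 0.42823, 1.395)–(0.4862, 1.145, 1.395)  len=0.7168
  (v5,v1,v4) [+-+] → (0.4862, -1.145, 1.395)–(0.4862, -1.145, -0.52173)  len=1.9167
  (v5,v7,v1) [++-] → (0.4862, 0.42823, 1.395)–(0.4862, -1.145, 1.395)  len=1.5732
  (v3,v7,v2) [-+-] → (0.4862, 1.145, 1.395)–(0.4862, 1.145, 0.52173)  len=0.8733
  (v6,v4,v2) [++-] → (0.4862, -0.42823, -1.395)–(0.4862, 1.145, -1.395)  len=1.5732
  (v2,v7,v6) [-++] → (0.4862, 1.145, 0.52173)–(0.4862, 1.145, -1.395)  len=1.9167

Chained into 1 loop(s):
  loop 1: 8 segments, perimeter = 10.1600
Total perimeter = 10.160

loops=1 perimeter=10.160


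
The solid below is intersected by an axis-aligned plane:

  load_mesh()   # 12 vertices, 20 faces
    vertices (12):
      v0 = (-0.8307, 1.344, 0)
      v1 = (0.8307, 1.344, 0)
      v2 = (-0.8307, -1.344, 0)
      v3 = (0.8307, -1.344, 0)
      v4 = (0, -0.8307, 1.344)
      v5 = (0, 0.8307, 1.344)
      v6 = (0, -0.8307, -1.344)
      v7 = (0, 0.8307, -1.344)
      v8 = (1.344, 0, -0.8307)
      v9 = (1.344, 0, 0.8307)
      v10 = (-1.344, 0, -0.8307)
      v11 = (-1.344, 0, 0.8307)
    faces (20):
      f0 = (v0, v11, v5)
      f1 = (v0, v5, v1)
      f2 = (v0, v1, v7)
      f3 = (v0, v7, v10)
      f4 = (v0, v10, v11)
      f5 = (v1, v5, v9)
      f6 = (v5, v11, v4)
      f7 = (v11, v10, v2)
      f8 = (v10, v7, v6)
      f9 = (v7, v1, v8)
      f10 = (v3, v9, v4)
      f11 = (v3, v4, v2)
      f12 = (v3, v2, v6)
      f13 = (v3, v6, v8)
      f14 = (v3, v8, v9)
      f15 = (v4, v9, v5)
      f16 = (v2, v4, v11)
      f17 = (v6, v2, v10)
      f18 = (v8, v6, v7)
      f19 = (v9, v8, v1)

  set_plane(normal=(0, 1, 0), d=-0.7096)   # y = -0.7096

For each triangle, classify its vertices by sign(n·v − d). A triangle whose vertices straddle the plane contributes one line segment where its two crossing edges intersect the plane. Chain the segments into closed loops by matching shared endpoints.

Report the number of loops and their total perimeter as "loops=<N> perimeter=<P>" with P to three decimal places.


loops=1 perimeter=7.369

Straddling triangles (10 of 20):
  (v5,v11,v4) [++-] → (-0.195929, -0.7096, 1.26917)–(0, -0.7096, 1.344)  len=0.2097
  (v11,v10,v2) [++-] → (-1.07299, -0.7096, -0.39211)–(-1.07299, -0.7096, 0.39211)  len=0.7842
  (v10,v7,v6) [++-] → (0, -0.7096, -1.344)–(-0.195929, -0.7096, -1.26917)  len=0.2097
  (v3,v9,v4) [-+-] → (1.07299, -0.7096, 0.39211)–(0.195929, -0.7096, 1.26917)  len=1.2404
  (v3,v6,v8) [--+] → (0.195929, -0.7096, -1.26917)–(1.07299, -0.7096, -0.39211)  len=1.2404
  (v3,v8,v9) [-++] → (1.07299, -0.7096, -0.39211)–(1.07299, -0.7096, 0.39211)  len=0.7842
  (v4,v9,v5) [-++] → (0.195929, -0.7096, 1.26917)–(0, -0.7096, 1.344)  len=0.2097
  (v2,v4,v11) [--+] → (-0.195929, -0.7096, 1.26917)–(-1.07299, -0.7096, 0.39211)  len=1.2404
  (v6,v2,v10) [--+] → (-1.07299, -0.7096, -0.39211)–(-0.195929, -0.7096, -1.26917)  len=1.2404
  (v8,v6,v7) [+-+] → (0.195929, -0.7096, -1.26917)–(0, -0.7096, -1.344)  len=0.2097

Chained into 1 loop(s):
  loop 1: 10 segments, perimeter = 7.3688
Total perimeter = 7.369
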